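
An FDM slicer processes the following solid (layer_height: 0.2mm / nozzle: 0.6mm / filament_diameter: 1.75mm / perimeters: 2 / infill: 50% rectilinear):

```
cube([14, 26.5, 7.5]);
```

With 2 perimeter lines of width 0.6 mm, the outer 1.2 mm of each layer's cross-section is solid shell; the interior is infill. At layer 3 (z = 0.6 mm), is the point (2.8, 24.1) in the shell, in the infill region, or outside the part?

At z = 0.6 mm: the cube is present — its section is the full 14×26.5 rectangle. Overall, the cross-section is a single solid region. The nearest boundary edge runs (14.00, 26.50)→(0.00, 26.50); distance from the point to it = 2.40 mm. The point is inside the cross-section and 2.40 mm from the nearest boundary — more than the 1.2 mm shell width (2 × 0.6), so it's in the infill interior.

infill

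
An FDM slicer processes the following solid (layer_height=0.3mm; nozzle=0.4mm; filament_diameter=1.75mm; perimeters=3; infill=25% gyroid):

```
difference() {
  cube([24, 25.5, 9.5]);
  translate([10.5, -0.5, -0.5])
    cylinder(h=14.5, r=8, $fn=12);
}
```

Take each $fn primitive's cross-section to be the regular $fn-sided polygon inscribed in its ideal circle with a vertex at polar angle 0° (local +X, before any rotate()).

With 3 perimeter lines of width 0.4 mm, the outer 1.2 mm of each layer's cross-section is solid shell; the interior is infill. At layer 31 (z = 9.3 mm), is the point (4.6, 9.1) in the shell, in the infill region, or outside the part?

infill

At z = 9.3 mm: the 24×25.5 cube contributes its full rectangle; the r=8 cylinder at (10.5, -0.5) gives a regular 12-gon of circumradius 8 (constant along its height); Taking the first minus the rest: starting from the 24×25.5 cube, the r=8 cylinder at (10.5, -0.5) partially overlaps it — only the 88.07 mm² overlap (of its 192.00 mm²) is removed, clipping the outline — 1 connected region. Overall, the cross-section is a single solid region. The nearest boundary edge runs (10.50, 7.50)→(6.50, 6.43); distance from the point to it = 3.28 mm. The point is inside the cross-section and 3.28 mm from the nearest boundary — more than the 1.2 mm shell width (3 × 0.4), so it's in the infill interior.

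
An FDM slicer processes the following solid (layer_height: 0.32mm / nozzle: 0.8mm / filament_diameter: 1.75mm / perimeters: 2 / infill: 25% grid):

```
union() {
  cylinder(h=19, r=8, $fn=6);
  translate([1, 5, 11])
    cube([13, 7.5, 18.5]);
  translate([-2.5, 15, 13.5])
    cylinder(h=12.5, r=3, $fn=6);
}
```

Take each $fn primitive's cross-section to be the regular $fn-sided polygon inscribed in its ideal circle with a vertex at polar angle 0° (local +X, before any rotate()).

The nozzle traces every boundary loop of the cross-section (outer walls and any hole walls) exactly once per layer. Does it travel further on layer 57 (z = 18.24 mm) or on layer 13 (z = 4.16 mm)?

layer 57 (z = 18.24 mm)

Layer 57 (z = 18.24): the r=8 cylinder contributes a regular 6-gon of circumradius 8 (perimeter = 2·6·8.000·sin(180°/6) = 48.00 mm); the 13×7.5 cube at (1, 5) contributes its full rectangle (perimeter 41.00 mm); the r=3 cylinder at (-2.5, 15) gives a regular 6-gon of circumradius 3 (constant along its height) (perimeter = 2·6·3.000·sin(180°/6) = 18.00 mm); Merging all regions: the regions partially overlap (shared area 6.86 mm²), so the edge portions inside another operand are dropped and the merged outline is re-measured after clipping — boundary = 95.73 mm. So its perimeter = 95.73 mm. Layer 13 (z = 4.16): the cylinder: section is a regular 6-gon, circumradius r=8 (perimeter = 2·6·8.000·sin(180°/6) = 48.00 mm); the cube at (1, 5) does not reach this height (z outside [11, 29.5]); the cylinder at (-2.5, 15) is not intersected at this z (z outside [13.5, 26]); Merging all regions: only the r=8 cylinder is present, so the union is just that shape — boundary = 48.00 mm. So its perimeter = 48.00 mm. Layer 57 is larger (95.73 vs 48.00 mm).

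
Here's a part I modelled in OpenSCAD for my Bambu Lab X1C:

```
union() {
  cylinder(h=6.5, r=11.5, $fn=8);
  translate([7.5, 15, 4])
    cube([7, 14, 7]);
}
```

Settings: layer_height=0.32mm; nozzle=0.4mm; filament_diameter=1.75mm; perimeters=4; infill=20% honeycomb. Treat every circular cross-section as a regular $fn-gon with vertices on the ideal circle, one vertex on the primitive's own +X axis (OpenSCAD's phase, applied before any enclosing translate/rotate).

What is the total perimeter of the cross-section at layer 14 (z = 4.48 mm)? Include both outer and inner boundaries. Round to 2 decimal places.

112.41 mm

At z = 4.48 mm: the cylinder: section is a regular 8-gon, circumradius r=11.5 (perimeter = 2·8·11.500·sin(180°/8) = 70.41 mm); the cube at (7.5, 15) (footprint 7×14) is included at this height (perimeter 42.00 mm); Combining (union): the 2 present regions are separate (no shared area or edge), so areas and boundary lengths simply add and each stays a separate island — boundary = 112.41 mm. Overall, the cross-section has 2 separate islands. Total boundary length (outer) = 112.41 mm.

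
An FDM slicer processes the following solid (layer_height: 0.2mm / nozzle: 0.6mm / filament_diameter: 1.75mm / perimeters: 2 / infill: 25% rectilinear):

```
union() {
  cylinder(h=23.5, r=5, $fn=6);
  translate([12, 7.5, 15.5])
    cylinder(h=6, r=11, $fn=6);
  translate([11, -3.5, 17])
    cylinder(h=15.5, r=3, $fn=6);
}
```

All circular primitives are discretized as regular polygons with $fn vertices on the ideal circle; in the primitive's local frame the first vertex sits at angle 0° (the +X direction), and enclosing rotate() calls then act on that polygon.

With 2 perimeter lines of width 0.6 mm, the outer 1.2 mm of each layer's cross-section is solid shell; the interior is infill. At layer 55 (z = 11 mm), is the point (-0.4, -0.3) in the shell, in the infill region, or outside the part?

infill

At z = 11 mm: the cylinder: section is a regular 6-gon, circumradius r=5; the cylinder at (12, 7.5) is absent (z outside [15.5, 21.5]); the cylinder at (11, -3.5) is absent (z outside [17, 32.5]); Merging all regions: only the r=5 cylinder is present, so the union is just that shape — 1 connected region. Overall, the cross-section is a single solid region. The nearest boundary edge runs (-5.00, 0.00)→(-2.50, -4.33); distance from the point to it = 3.83 mm. The point is inside the cross-section and 3.83 mm from the nearest boundary — more than the 1.2 mm shell width (2 × 0.6), so it's in the infill interior.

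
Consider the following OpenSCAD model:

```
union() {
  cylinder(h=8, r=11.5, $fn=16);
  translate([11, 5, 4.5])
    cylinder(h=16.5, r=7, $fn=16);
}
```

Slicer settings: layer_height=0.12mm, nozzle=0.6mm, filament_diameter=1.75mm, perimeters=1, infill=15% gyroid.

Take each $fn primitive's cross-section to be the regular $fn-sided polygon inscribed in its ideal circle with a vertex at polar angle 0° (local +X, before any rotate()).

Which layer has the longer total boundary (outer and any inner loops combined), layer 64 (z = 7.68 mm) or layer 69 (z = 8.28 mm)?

Layer 64 (z = 7.68): the cylinder: section is a regular 16-gon, circumradius r=11.5 (perimeter = 2·16·11.500·sin(180°/16) = 71.79 mm); the cylinder at (11, 5): section is a regular 16-gon, circumradius r=7 (perimeter = 2·16·7.000·sin(180°/16) = 43.70 mm); Merging all regions: the regions partially overlap (shared area 55.74 mm²), so the edge portions inside another operand are dropped and the merged outline is re-measured after clipping — boundary = 85.62 mm. So its perimeter = 85.62 mm. Layer 69 (z = 8.28): the cylinder is absent (z outside [0, 8]); the r=7 cylinder at (11, 5) contributes a regular 16-gon of circumradius 7 (perimeter = 2·16·7.000·sin(180°/16) = 43.70 mm); Merging all regions: only the r=7 cylinder at (11, 5) is present, so the union is just that shape — boundary = 43.70 mm. So its perimeter = 43.70 mm. Layer 64 is larger (85.62 vs 43.70 mm).

layer 64 (z = 7.68 mm)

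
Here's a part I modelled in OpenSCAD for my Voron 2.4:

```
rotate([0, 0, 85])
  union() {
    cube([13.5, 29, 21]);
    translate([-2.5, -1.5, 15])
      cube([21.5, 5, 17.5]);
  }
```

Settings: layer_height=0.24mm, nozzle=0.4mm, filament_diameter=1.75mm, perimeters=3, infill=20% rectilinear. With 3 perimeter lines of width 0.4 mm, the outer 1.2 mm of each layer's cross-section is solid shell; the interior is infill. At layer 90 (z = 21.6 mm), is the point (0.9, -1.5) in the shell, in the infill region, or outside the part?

shell

At z = 21.6 mm: the cube does not reach this height (z outside [0, 21]); the 21.5×5 cube at (-2.5, -1.5) contributes its full rectangle; Merging all regions: only the 21.5×5 cube at (-2.5, -1.5) is present, so the union is just that shape — 1 connected region; (whole slice rotated 85° about Z — lengths, areas and connectivity unchanged). Overall, the cross-section is a single solid region. Undo the 85° rotation: the query point maps to (-1.416, -1.027) in the un-rotated model frame. The nearest boundary edge runs (-2.50, -1.50)→(19.00, -1.50); distance from the point to it = 0.47 mm. The point is inside the cross-section, 0.47 mm from the nearest boundary — within the 1.2 mm shell band (3 × 0.4).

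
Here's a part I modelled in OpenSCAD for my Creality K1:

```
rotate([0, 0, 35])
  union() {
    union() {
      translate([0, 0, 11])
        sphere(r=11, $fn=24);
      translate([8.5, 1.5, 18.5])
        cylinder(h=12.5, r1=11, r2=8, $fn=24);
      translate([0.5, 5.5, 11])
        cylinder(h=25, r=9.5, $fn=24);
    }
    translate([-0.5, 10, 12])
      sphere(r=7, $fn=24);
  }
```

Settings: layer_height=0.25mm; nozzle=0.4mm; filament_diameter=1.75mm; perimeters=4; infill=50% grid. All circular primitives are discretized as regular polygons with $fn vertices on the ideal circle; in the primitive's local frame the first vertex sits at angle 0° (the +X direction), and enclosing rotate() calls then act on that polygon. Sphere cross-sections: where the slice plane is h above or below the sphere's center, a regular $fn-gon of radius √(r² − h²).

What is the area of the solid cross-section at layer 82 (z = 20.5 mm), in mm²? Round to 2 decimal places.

At z = 20.5 mm: the r=11 sphere contributes a regular 24-gon of circumradius √(11²−9.5²) = 5.545 (area = (24/2)·5.545²·sin(360°/24) = 95.50 mm²); the cone at (8.5, 1.5): at t=0.160 of its height the radius interpolates to r₁+(r₂−r₁)t = 10.520, giving a regular 24-gon of that circumradius (area = (24/2)·10.520²·sin(360°/24) = 343.72 mm²); the cylinder at (0.5, 5.5): section is a regular 24-gon, circumradius r=9.5 (area = (24/2)·9.500²·sin(360°/24) = 280.30 mm²); Combining (union): the regions partially overlap — summed areas 719.53 mm² minus the doubly-counted overlap 227.75 mm² gives 491.78 mm² — area = 491.78 mm²; the sphere at (-0.5, 10) is not intersected at this z (|z−center|=8.500 > r=7); Combining (union): only the result so far is present, so the union is just that shape — area = 491.78 mm²; (rotated 35° about Z; rotation is an isometry so areas/perimeters/island counts are preserved). Overall, the cross-section is a single solid region. Net area = 491.78 mm².

491.78 mm²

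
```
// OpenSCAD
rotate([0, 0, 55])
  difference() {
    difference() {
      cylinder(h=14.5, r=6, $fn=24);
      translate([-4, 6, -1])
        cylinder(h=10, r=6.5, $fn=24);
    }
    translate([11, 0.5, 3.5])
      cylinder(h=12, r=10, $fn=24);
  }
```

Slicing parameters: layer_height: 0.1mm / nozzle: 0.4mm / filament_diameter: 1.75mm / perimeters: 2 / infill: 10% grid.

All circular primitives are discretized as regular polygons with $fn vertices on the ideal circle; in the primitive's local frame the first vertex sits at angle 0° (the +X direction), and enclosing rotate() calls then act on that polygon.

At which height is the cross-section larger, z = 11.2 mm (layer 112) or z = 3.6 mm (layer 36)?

layer 112 (z = 11.2 mm)

Layer 112 (z = 11.2): the cylinder: section is a regular 24-gon, circumradius r=6 (area = (24/2)·6.000²·sin(360°/24) = 111.81 mm²); the cylinder at (-4, 6) is not intersected at this z (z outside [-1, 9]); Taking the first minus the rest: none of the subtracted shapes is present at this height, so the r=6 cylinder is unchanged — area = 111.81 mm²; the r=10 cylinder at (11, 0.5) contributes a regular 24-gon of circumradius 10 (area = (24/2)·10.000²·sin(360°/24) = 310.58 mm²); Subtracting the remaining from the first: starting from the result so far (111.81 mm²), the r=10 cylinder at (11, 0.5) partially overlaps it — only the 36.91 mm² overlap (of its 310.58 mm²) is removed, clipping the outline — area = 74.90 mm²; (rotated 55° about Z; rotation is an isometry so areas/perimeters/island counts are preserved). So its area = 74.90 mm². Layer 36 (z = 3.6): the r=6 cylinder gives a regular 24-gon of circumradius 6 (constant along its height) (area = (24/2)·6.000²·sin(360°/24) = 111.81 mm²); the r=6.5 cylinder at (-4, 6) contributes a regular 24-gon of circumradius 6.5 (area = (24/2)·6.500²·sin(360°/24) = 131.22 mm²); After the difference (first − rest): starting from the r=6 cylinder (111.81 mm²), the r=6.5 cylinder at (-4, 6) partially overlaps it — only the 36.96 mm² overlap (of its 131.22 mm²) is removed, clipping the outline — area = 74.85 mm²; the cylinder at (11, 0.5): section is a regular 24-gon, circumradius r=10 (area = (24/2)·10.000²·sin(360°/24) = 310.58 mm²); Taking the first minus the rest: starting from that combined region (74.85 mm²), the r=10 cylinder at (11, 0.5) partially overlaps it — only the 35.86 mm² overlap (of its 310.58 mm²) is removed, clipping the outline — area = 38.98 mm²; (rotated 55° about Z; rotation is an isometry so areas/perimeters/island counts are preserved). So its area = 38.98 mm². Layer 112 is larger (74.90 vs 38.98 mm²).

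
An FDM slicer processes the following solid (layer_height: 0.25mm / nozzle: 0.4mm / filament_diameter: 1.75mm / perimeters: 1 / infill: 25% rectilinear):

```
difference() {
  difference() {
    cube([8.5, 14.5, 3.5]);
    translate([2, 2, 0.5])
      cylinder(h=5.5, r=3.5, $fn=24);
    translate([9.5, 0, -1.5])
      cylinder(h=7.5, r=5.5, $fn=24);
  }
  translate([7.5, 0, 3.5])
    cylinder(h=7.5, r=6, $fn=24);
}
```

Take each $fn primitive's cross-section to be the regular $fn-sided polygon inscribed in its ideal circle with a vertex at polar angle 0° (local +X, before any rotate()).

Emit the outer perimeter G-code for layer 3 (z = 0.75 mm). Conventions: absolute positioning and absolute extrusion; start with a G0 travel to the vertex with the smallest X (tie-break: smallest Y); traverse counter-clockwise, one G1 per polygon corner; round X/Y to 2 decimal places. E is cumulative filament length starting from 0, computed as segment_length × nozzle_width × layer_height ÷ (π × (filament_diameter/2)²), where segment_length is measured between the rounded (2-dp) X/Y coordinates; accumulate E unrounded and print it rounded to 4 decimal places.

G0 X0.00 Y4.84 Z0.75
G1 X0.25 Y5.03 E0.0131
G1 X1.09 Y5.38 E0.0509
G1 X2.00 Y5.50 E0.0890
G1 X2.91 Y5.38 E0.1272
G1 X3.75 Y5.03 E0.1650
G1 X4.47 Y4.47 E0.2030
G1 X5.03 Y3.75 E0.2409
G1 X5.20 Y3.35 E0.2590
G1 X5.61 Y3.89 E0.2871
G1 X6.75 Y4.76 E0.3468
G1 X8.08 Y5.31 E0.4066
G1 X8.50 Y5.37 E0.4242
G1 X8.50 Y14.50 E0.8038
G1 X0.00 Y14.50 E1.1572
G1 X0.00 Y4.84 E1.5588

At z = 0.75 mm: the cube is present — its section is the full 8.5×14.5 rectangle; the cylinder at (2, 2): section is a regular 24-gon, circumradius r=3.5; the cylinder at (9.5, 0): section is a regular 24-gon, circumradius r=5.5; Taking the first minus the rest: starting from the 8.5×14.5 cube, the r=3.5 cylinder at (2, 2) partially overlaps it — only the 26.62 mm² overlap (of its 38.05 mm²) is removed, clipping the outline; the r=5.5 cylinder at (9.5, 0) partially overlaps it — only the 14.95 mm² overlap (of its 93.95 mm²) is removed, clipping the outline — 1 connected region; the cylinder at (7.5, 0) does not reach this height (z outside [3.5, 11]); Taking the first minus the rest: none of the subtracted shapes is present at this height, so the result so far is unchanged — 1 connected region. The outline is a single polygon with 15 vertices. Extrusion per mm of travel: 0.4 × 0.25 / (π × 0.875²) = 0.041575. Accumulating E over each segment gives final E = 1.5588.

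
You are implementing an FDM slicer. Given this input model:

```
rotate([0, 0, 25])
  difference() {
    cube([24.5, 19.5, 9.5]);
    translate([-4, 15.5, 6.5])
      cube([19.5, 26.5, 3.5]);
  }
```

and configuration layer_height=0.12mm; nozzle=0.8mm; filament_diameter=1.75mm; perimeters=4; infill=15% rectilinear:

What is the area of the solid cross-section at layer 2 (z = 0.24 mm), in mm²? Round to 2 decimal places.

At z = 0.24 mm: the cube is present — its section is the full 24.5×19.5 rectangle (area 477.75 mm²); the cube at (-4, 15.5) is absent (z outside [6.5, 10]); After the difference (first − rest): none of the subtracted shapes is present at this height, so the 24.5×19.5 cube is unchanged — area = 477.75 mm²; (rotated 25° about Z; rotation is an isometry so areas/perimeters/island counts are preserved). Overall, the cross-section is a single solid region. Net area = 477.75 mm².

477.75 mm²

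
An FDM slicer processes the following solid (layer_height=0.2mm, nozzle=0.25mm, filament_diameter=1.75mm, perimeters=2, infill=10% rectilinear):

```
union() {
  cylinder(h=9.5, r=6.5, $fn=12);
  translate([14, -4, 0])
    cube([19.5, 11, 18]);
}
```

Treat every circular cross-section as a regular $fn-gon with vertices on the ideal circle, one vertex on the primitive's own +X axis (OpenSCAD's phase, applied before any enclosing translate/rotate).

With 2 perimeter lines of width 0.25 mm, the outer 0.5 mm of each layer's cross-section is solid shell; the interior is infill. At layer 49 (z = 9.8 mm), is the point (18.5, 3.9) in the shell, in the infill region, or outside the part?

infill

At z = 9.8 mm: the cylinder is absent (z outside [0, 9.5]); the cube at (14, -4) is present — its section is the full 19.5×11 rectangle; Taking the union: only the 19.5×11 cube at (14, -4) is present, so the union is just that shape — 1 connected region. Overall, the cross-section is a single solid region. The nearest boundary edge runs (33.50, 7.00)→(14.00, 7.00); distance from the point to it = 3.10 mm. The point is inside the cross-section and 3.10 mm from the nearest boundary — more than the 0.5 mm shell width (2 × 0.25), so it's in the infill interior.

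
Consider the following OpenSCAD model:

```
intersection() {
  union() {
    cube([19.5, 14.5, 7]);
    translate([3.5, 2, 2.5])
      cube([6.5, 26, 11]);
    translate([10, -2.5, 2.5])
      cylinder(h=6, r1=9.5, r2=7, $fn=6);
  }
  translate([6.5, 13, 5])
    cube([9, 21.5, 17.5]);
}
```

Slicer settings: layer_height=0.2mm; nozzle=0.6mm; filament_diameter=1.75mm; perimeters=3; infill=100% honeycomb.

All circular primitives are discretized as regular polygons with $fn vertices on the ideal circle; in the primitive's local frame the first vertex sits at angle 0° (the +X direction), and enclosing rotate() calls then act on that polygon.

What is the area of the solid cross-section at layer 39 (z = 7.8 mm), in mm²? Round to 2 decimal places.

52.50 mm²

At z = 7.8 mm: the cube is absent (z outside [0, 7]); the cube at (3.5, 2) (footprint 6.5×26) is included at this height (area 169.00 mm²); the cone at (10, -2.5) contributes a regular 6-gon of circumradius 7.292 (interpolated between r1=9.5 and r2=7 at t=0.883) (area = (6/2)·7.292²·sin(360°/6) = 138.14 mm²); Merging all regions: the regions partially overlap — summed areas 307.14 mm² minus the doubly-counted overlap 7.57 mm² gives 299.57 mm² — area = 299.57 mm²; the cube at (6.5, 13) (footprint 9×21.5) is included at this height (area 193.50 mm²); Keeping only the common overlap: the 9×21.5 cube at (6.5, 13) partially overlaps that combined region; clipping to the common part keeps 52.50 mm² — area = 52.50 mm². Overall, the cross-section is a single solid region. Net area = 52.50 mm².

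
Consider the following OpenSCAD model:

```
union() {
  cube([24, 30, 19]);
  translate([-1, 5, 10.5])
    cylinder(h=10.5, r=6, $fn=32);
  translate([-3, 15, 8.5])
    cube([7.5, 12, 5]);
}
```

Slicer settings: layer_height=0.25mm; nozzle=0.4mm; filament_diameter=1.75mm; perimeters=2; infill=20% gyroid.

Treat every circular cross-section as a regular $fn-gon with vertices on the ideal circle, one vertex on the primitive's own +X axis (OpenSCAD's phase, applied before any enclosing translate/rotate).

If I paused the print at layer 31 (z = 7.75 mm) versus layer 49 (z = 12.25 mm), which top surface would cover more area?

layer 49 (z = 12.25 mm)

Layer 31 (z = 7.75): the cube is present — its section is the full 24×30 rectangle (area 720.00 mm²); the cylinder at (-1, 5) does not reach this height (z outside [10.5, 21]); the cube at (-3, 15) does not reach this height (z outside [8.5, 13.5]); Taking the union: only the 24×30 cube is present, so the union is just that shape — area = 720.00 mm². So its area = 720.00 mm². Layer 49 (z = 12.25): the cube is present — its section is the full 24×30 rectangle (area 720.00 mm²); the cylinder at (-1, 5): section is a regular 32-gon, circumradius r=6 (area = (32/2)·6.000²·sin(360°/32) = 112.37 mm²); the cube at (-3, 15) is present — its section is the full 7.5×12 rectangle (area 90.00 mm²); Combining (union): the regions partially overlap — summed areas 922.37 mm² minus the doubly-counted overlap 97.05 mm² gives 825.32 mm² — area = 825.32 mm². So its area = 825.32 mm². Layer 49 is larger (825.32 vs 720.00 mm²).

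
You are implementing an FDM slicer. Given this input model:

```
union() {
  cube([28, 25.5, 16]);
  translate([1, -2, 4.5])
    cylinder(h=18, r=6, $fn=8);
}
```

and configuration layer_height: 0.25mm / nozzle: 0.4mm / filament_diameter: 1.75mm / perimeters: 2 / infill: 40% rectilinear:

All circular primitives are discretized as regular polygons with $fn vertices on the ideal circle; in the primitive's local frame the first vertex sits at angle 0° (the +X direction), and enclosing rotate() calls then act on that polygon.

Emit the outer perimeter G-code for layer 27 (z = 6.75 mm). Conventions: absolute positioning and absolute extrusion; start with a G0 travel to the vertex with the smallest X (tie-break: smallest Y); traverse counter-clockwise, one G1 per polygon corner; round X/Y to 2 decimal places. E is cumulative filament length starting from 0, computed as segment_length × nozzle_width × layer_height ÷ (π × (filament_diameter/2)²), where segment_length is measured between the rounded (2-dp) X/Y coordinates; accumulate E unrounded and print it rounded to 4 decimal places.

G0 X-5.00 Y-2.00 Z6.75
G1 X-3.24 Y-6.24 E0.1909
G1 X1.00 Y-8.00 E0.3817
G1 X5.24 Y-6.24 E0.5726
G1 X7.00 Y-2.00 E0.7634
G1 X6.17 Y0.00 E0.8535
G1 X28.00 Y0.00 E1.7611
G1 X28.00 Y25.50 E2.8212
G1 X0.00 Y25.50 E3.9853
G1 X0.00 Y3.59 E4.8962
G1 X-3.24 Y2.24 E5.0422
G1 X-5.00 Y-2.00 E5.2330

At z = 6.75 mm: the cube is present — its section is the full 28×25.5 rectangle; the cylinder at (1, -2): section is a regular 8-gon, circumradius r=6; Taking the union: the regions partially overlap (shared area 18.08 mm²), so overlapping operands fuse into one piece — 1 connected region. The outline is a single polygon with 11 vertices. Extrusion per mm of travel: 0.4 × 0.25 / (π × 0.875²) = 0.041575. Accumulating E over each segment gives final E = 5.2330.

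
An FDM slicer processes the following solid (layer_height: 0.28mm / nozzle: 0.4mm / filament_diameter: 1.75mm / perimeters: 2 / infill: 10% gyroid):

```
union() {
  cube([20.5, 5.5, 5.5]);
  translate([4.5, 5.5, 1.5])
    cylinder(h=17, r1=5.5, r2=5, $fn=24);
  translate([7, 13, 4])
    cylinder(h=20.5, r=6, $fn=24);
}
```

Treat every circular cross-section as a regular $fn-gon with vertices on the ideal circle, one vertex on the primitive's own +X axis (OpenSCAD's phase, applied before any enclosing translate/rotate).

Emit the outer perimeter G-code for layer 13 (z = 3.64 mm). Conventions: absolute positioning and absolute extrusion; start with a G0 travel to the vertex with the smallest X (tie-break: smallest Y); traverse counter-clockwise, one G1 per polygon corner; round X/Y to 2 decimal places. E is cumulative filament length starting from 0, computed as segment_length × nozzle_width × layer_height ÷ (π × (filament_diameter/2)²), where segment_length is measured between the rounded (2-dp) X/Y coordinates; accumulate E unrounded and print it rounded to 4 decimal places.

G0 X-0.94 Y5.50 Z3.64
G1 X-0.75 Y4.09 E0.0662
G1 X-0.21 Y2.78 E0.1322
G1 X0.00 Y2.51 E0.1482
G1 X0.00 Y0.00 E0.2650
G1 X20.50 Y0.00 E1.2196
G1 X20.50 Y5.50 E1.4757
G1 X9.94 Y5.50 E1.9674
G1 X9.75 Y6.91 E2.0337
G1 X9.21 Y8.22 E2.0996
G1 X8.34 Y9.34 E2.1657
G1 X7.22 Y10.21 E2.2317
G1 X5.91 Y10.75 E2.2977
G1 X4.50 Y10.94 E2.3639
G1 X3.09 Y10.75 E2.4302
G1 X1.78 Y10.21 E2.4962
G1 X0.66 Y9.34 E2.5622
G1 X-0.21 Y8.22 E2.6282
G1 X-0.75 Y6.91 E2.6942
G1 X-0.94 Y5.50 E2.7605

At z = 3.64 mm: the cube (footprint 20.5×5.5) is included at this height; the cone at (4.5, 5.5) contributes a regular 24-gon of circumradius 5.437 (interpolated between r1=5.5 and r2=5 at t=0.126); the cylinder at (7, 13) does not reach this height (z outside [4, 24.5]); Combining (union): the regions partially overlap (shared area 44.06 mm²), so overlapping operands fuse into one piece — 1 connected region. The outline is a single polygon with 19 vertices. Extrusion per mm of travel: 0.4 × 0.28 / (π × 0.875²) = 0.046564. Accumulating E over each segment gives final E = 2.7605.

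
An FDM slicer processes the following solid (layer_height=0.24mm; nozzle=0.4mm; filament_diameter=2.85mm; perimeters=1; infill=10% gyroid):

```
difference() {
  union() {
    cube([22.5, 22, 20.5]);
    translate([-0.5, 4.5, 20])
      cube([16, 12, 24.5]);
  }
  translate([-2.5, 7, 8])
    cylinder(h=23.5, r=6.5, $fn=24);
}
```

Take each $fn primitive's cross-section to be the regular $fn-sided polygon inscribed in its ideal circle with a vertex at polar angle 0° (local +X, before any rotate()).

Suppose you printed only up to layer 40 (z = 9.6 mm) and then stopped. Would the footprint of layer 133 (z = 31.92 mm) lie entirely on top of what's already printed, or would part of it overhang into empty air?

Compare the two slices. At z = 9.6: the 22.5×22 cube contributes its full rectangle (area 495.00 mm²); the cube at (-0.5, 4.5) is not intersected at this z (z outside [20, 44.5]); Taking the union: only the 22.5×22 cube is present, so the union is just that shape — area = 495.00 mm²; the r=6.5 cylinder at (-2.5, 7) gives a regular 24-gon of circumradius 6.5 (constant along its height) (area = (24/2)·6.500²·sin(360°/24) = 131.22 mm²); After the difference (first − rest): starting from that combined region (495.00 mm²), the r=6.5 cylinder at (-2.5, 7) partially overlaps it — only the 34.12 mm² overlap (of its 131.22 mm²) is removed, clipping the outline — area = 460.88 mm². At z = 31.92: the cube is not intersected at this z (z outside [0, 20.5]); the 16×12 cube at (-0.5, 4.5) contributes its full rectangle (area 192.00 mm²); Taking the union: only the 16×12 cube at (-0.5, 4.5) is present, so the union is just that shape — area = 192.00 mm²; the cylinder at (-2.5, 7) is absent (z outside [8, 31.5]); After the difference (first − rest): none of the subtracted shapes is present at this height, so the result so far is unchanged — area = 192.00 mm². Checking containment: at z = 31.92 the cross-section extends beyond the z = 9.6 cross-section by about 32.56 mm².

part overhangs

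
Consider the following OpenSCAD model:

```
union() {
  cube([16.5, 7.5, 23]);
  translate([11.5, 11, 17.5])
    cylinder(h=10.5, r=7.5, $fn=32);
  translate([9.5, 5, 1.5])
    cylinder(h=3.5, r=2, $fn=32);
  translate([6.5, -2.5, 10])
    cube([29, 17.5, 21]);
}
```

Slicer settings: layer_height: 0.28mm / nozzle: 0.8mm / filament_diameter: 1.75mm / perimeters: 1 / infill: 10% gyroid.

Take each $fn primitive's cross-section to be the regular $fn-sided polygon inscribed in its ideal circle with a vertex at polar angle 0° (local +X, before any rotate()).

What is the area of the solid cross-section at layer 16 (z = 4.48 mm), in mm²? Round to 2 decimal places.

At z = 4.48 mm: the cube is present — its section is the full 16.5×7.5 rectangle (area 123.75 mm²); the cylinder at (11.5, 11) does not reach this height (z outside [17.5, 28]); the r=2 cylinder at (9.5, 5) contributes a regular 32-gon of circumradius 2 (area = (32/2)·2.000²·sin(360°/32) = 12.49 mm²); the cube at (6.5, -2.5) is not intersected at this z (z outside [10, 31]); Combining (union): the r=2 cylinder at (9.5, 5) lies entirely inside the 16.5×7.5 cube, so the union is just the 16.5×7.5 cube — area = 123.75 mm². Overall, the cross-section is a single solid region. Net area = 123.75 mm².

123.75 mm²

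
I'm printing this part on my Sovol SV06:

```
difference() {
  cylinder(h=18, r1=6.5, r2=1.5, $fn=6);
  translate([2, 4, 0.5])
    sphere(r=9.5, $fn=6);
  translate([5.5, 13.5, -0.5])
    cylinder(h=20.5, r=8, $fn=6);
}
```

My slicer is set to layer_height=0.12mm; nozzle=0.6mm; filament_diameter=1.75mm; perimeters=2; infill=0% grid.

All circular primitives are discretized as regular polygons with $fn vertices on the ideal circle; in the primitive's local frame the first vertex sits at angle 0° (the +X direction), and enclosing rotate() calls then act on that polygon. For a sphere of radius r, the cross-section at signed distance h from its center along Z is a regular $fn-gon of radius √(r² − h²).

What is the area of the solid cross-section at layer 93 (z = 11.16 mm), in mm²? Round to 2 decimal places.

30.03 mm²

At z = 11.16 mm: the cone: at t=0.620 of its height the radius interpolates to r₁+(r₂−r₁)t = 3.400, giving a regular 6-gon of that circumradius (area = (6/2)·3.400²·sin(360°/6) = 30.03 mm²); the sphere at (2, 4) is not intersected at this z (|z−center|=10.660 > r=9.5); the r=8 cylinder at (5.5, 13.5) gives a regular 6-gon of circumradius 8 (constant along its height) (area = (6/2)·8.000²·sin(360°/6) = 166.28 mm²); Taking the first minus the rest: starting from the cone (30.03 mm²), the r=8 cylinder at (5.5, 13.5) misses the remaining region (no effect) — area = 30.03 mm². Overall, the cross-section is a single solid region. Net area = 30.03 mm².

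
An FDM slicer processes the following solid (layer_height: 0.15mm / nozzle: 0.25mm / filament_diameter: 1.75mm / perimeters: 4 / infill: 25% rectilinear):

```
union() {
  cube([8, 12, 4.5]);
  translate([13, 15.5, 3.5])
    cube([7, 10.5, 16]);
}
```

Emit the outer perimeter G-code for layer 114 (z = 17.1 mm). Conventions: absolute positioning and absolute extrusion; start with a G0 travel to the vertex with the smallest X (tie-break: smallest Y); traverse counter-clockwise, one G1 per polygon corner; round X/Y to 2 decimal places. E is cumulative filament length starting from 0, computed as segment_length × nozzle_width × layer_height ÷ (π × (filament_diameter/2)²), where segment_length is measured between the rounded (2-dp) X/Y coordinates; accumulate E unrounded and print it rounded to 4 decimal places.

At z = 17.1 mm: the cube is not intersected at this z (z outside [0, 4.5]); the 7×10.5 cube at (13, 15.5) contributes its full rectangle; Taking the union: only the 7×10.5 cube at (13, 15.5) is present, so the union is just that shape — 1 connected region. The outline is a single polygon with 4 vertices. Extrusion per mm of travel: 0.25 × 0.15 / (π × 0.875²) = 0.015591. Accumulating E over each segment gives final E = 0.5457.

G0 X13.00 Y15.50 Z17.10
G1 X20.00 Y15.50 E0.1091
G1 X20.00 Y26.00 E0.2728
G1 X13.00 Y26.00 E0.3820
G1 X13.00 Y15.50 E0.5457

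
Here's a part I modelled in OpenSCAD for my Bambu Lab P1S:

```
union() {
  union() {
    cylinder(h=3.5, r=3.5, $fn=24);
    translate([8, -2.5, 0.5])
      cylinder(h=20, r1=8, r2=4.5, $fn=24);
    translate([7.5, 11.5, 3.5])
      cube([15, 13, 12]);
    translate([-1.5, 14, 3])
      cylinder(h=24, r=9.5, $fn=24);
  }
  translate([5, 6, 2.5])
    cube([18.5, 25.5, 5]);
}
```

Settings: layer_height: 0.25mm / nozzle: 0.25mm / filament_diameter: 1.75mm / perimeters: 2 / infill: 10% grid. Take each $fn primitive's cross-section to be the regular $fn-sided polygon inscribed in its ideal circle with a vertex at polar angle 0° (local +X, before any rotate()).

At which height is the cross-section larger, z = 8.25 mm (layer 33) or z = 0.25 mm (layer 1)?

layer 33 (z = 8.25 mm)

Layer 33 (z = 8.25): the cylinder is not intersected at this z (z outside [0, 3.5]); the cone at (8, -2.5): at t=0.388 of its height the radius interpolates to r₁+(r₂−r₁)t = 6.644, giving a regular 24-gon of that circumradius (area = (24/2)·6.644²·sin(360°/24) = 137.09 mm²); the cube at (7.5, 11.5) (footprint 15×13) is included at this height (area 195.00 mm²); the r=9.5 cylinder at (-1.5, 14) contributes a regular 24-gon of circumradius 9.5 (area = (24/2)·9.500²·sin(360°/24) = 280.30 mm²); Combining (union): the regions partially overlap — summed areas 612.39 mm² minus the doubly-counted overlap 1.71 mm² gives 610.68 mm² — area = 610.68 mm²; the cube at (5, 6) is not intersected at this z (z outside [2.5, 7.5]); Taking the union: only that combined region is present, so the union is just that shape — area = 610.68 mm². So its area = 610.68 mm². Layer 1 (z = 0.25): the r=3.5 cylinder contributes a regular 24-gon of circumradius 3.5 (area = (24/2)·3.500²·sin(360°/24) = 38.05 mm²); the cone at (8, -2.5) is absent (z outside [0.5, 20.5]); the cube at (7.5, 11.5) is absent (z outside [3.5, 15.5]); the cylinder at (-1.5, 14) is not intersected at this z (z outside [3, 27]); Combining (union): only the r=3.5 cylinder is present, so the union is just that shape — area = 38.05 mm²; the cube at (5, 6) is absent (z outside [2.5, 7.5]); Taking the union: only the result so far is present, so the union is just that shape — area = 38.05 mm². So its area = 38.05 mm². Layer 33 is larger (610.68 vs 38.05 mm²).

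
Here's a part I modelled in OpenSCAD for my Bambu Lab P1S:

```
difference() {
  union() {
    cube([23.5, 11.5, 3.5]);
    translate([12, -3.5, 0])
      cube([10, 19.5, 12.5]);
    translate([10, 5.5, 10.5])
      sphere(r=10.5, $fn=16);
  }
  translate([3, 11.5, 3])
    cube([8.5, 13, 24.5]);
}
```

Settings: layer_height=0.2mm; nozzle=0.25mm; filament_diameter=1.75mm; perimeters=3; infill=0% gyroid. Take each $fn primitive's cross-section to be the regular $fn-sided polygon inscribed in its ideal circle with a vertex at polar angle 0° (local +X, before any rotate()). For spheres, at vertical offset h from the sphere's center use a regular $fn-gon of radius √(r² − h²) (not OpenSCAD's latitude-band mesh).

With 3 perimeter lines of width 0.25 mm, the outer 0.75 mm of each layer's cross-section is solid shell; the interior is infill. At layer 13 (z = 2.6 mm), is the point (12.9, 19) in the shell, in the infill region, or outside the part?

outside

At z = 2.6 mm: the 23.5×11.5 cube contributes its full rectangle; the cube at (12, -3.5) is present — its section is the full 10×19.5 rectangle; the sphere at (10, 5.5): section is a regular 16-gon, circumradius = √(r²−h²) = √(10.5²−7.9²) = 6.917; Combining (union): the regions partially overlap (shared area 252.10 mm²), so overlapping operands fuse into one piece — 1 connected region; the cube at (3, 11.5) is absent (z outside [3, 27.5]); Subtracting the remaining from the first: none of the subtracted shapes is present at this height, so the result so far is unchanged — 1 connected region. Overall, the cross-section is a single solid region. The nearest boundary edge runs (12.00, 16.00)→(22.00, 16.00); distance from the point to it = 3.00 mm. The point is not inside any of the regions above, so it lies outside the cross-section (3.00 mm from the nearest boundary).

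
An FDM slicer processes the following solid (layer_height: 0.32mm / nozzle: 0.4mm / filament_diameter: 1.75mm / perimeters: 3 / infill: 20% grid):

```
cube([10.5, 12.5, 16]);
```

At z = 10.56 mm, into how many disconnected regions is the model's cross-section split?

1

At z = 10.56 mm: the cube (footprint 10.5×12.5) is included at this height. The result has 1 disconnected region.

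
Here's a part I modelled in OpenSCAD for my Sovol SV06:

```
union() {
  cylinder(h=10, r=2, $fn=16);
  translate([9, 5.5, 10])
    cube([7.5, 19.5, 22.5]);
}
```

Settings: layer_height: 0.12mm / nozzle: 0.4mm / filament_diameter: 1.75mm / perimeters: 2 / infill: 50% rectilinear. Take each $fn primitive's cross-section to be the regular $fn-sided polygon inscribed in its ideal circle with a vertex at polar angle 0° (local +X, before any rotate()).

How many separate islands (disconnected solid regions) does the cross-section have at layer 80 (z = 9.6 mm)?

1

At z = 9.6 mm: the r=2 cylinder gives a regular 16-gon of circumradius 2 (constant along its height); the cube at (9, 5.5) does not reach this height (z outside [10, 32.5]); Combining (union): only the r=2 cylinder is present, so the union is just that shape — 1 connected region. Overall, the cross-section is a single solid region. Island count = 1.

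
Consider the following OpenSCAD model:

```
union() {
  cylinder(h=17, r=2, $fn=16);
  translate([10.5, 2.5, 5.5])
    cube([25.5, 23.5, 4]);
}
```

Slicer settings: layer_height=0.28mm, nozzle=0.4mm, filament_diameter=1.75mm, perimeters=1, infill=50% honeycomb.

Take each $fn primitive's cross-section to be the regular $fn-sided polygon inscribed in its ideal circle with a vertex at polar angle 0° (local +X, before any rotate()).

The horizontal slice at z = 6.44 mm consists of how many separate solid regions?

2

At z = 6.44 mm: the r=2 cylinder gives a regular 16-gon of circumradius 2 (constant along its height); the cube at (10.5, 2.5) is present — its section is the full 25.5×23.5 rectangle; Combining (union): the 2 present regions are separate (no shared area or edge), so areas and boundary lengths simply add and each stays a separate island — 2 connected regions. The result has 2 disconnected regions.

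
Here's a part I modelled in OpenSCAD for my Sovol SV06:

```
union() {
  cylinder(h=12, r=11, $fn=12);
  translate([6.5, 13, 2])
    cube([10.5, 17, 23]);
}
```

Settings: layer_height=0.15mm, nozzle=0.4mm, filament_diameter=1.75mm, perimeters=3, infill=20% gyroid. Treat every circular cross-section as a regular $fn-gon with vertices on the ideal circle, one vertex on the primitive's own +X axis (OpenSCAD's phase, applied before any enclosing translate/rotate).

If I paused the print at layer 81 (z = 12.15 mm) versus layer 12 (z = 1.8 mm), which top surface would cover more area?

layer 12 (z = 1.8 mm)

Layer 81 (z = 12.15): the cylinder is absent (z outside [0, 12]); the cube at (6.5, 13) (footprint 10.5×17) is included at this height (area 178.50 mm²); Combining (union): only the 10.5×17 cube at (6.5, 13) is present, so the union is just that shape — area = 178.50 mm². So its area = 178.50 mm². Layer 12 (z = 1.8): the r=11 cylinder gives a regular 12-gon of circumradius 11 (constant along its height) (area = (12/2)·11.000²·sin(360°/12) = 363.00 mm²); the cube at (6.5, 13) does not reach this height (z outside [2, 25]); Merging all regions: only the r=11 cylinder is present, so the union is just that shape — area = 363.00 mm². So its area = 363.00 mm². Layer 12 is larger (363.00 vs 178.50 mm²).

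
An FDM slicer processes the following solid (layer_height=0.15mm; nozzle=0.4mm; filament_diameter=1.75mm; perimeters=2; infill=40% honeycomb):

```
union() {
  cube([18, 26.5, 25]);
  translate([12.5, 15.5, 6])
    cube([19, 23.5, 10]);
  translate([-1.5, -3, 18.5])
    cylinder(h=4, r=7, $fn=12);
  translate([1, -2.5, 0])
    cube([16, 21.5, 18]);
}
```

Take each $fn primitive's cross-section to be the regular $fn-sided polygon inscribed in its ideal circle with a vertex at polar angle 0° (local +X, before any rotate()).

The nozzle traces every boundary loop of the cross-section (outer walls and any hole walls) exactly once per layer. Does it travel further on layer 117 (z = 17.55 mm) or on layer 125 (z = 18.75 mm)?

layer 125 (z = 18.75 mm)

Layer 117 (z = 17.55): the 18×26.5 cube contributes its full rectangle (perimeter 89.00 mm); the cube at (12.5, 15.5) is absent (z outside [6, 16]); the cylinder at (-1.5, -3) does not reach this height (z outside [18.5, 22.5]); the cube at (1, -2.5) (footprint 16×21.5) is included at this height (perimeter 75.00 mm); Combining (union): the regions partially overlap (shared area 304.00 mm²), so the edge portions inside another operand are dropped and the merged outline is re-measured after clipping — boundary = 94.00 mm. So its perimeter = 94.00 mm. Layer 125 (z = 18.75): the cube is present — its section is the full 18×26.5 rectangle (perimeter 89.00 mm); the cube at (12.5, 15.5) does not reach this height (z outside [6, 16]); the r=7 cylinder at (-1.5, -3) contributes a regular 12-gon of circumradius 7 (perimeter = 2·12·7.000·sin(180°/12) = 43.48 mm); the cube at (1, -2.5) is absent (z outside [0, 18]); Combining (union): the regions partially overlap (shared area 11.26 mm²), so the edge portions inside another operand are dropped and the merged outline is re-measured after clipping — boundary = 117.98 mm. So its perimeter = 117.98 mm. Layer 125 is larger (117.98 vs 94.00 mm).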